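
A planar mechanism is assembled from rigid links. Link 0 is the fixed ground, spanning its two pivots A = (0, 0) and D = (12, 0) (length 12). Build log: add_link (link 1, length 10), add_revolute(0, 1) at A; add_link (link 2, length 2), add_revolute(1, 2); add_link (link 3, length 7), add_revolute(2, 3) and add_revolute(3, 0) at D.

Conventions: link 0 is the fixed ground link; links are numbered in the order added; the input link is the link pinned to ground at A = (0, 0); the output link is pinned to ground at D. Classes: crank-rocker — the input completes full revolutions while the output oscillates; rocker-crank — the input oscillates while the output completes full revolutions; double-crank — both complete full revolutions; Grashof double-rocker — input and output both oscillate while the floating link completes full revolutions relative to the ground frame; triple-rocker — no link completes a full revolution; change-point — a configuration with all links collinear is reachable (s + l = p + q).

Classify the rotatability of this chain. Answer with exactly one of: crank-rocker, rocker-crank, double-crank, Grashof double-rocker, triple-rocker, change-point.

lengths: ground=12, input=10, coupler=2, output=7
sorted: s=2 (shortest), l=12 (longest), p+q=17
s + l = 14 vs p + q = 17
s + l < p + q (Grashof) with shortest = coupler link → Grashof double-rocker

Grashof double-rocker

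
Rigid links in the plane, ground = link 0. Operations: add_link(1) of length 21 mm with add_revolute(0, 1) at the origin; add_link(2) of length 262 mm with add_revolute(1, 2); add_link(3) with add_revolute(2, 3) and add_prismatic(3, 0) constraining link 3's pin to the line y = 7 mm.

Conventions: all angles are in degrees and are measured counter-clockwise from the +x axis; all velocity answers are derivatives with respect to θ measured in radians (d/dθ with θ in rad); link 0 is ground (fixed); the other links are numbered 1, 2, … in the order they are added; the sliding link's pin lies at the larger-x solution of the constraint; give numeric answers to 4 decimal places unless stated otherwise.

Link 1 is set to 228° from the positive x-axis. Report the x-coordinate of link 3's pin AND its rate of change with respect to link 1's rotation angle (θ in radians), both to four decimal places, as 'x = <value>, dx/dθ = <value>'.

geometry: r = 21 mm, L = 262 mm, e = 7 mm
crank pin P = (r cos θ, r sin θ) = (-14.051743, -15.606041)
h = r sin θ − e = -15.606041 − 7 = -22.606041
x = r cos θ + √(L² − h²) = -14.051743 + 261.022924 = 246.971181
dx/dθ = −r sin θ − h·r cos θ/√(L² − h²) (θ in radians; h = -22.606041) = 14.389082

x = 246.9712, dx/dθ = 14.3891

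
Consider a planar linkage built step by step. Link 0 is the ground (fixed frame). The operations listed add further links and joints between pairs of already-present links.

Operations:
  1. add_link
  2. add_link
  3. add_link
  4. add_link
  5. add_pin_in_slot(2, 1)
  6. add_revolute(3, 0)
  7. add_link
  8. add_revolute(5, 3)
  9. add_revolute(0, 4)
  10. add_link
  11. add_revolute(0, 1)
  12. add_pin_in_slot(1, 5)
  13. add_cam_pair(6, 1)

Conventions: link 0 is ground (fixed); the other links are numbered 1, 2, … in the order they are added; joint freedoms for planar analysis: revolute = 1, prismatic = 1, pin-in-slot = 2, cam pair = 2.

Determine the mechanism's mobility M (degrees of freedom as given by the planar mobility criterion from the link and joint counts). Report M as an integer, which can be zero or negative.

L=1 J1=0 J2=0
add link → L=2 J1=0 J2=0
add link → L=3 J1=0 J2=0
add link → L=4 J1=0 J2=0
add link → L=5 J1=0 J2=0
PS@2,1 dof=2 J2 → L=5 J1=0 J2=1
R@3,0 dof=1 J1 → L=5 J1=1 J2=1
add link → L=6 J1=1 J2=1
R@5,3 dof=1 J1 → L=6 J1=2 J2=1
R@0,4 dof=1 J1 → L=6 J1=3 J2=1
add link → L=7 J1=3 J2=1
R@0,1 dof=1 J1 → L=7 J1=4 J2=1
PS@1,5 dof=2 J2 → L=7 J1=4 J2=2
C@6,1 dof=2 J2 → L=7 J1=4 J2=3
M=3(L−1)−2J1−J2=3·6−2·4−3=7

M = 7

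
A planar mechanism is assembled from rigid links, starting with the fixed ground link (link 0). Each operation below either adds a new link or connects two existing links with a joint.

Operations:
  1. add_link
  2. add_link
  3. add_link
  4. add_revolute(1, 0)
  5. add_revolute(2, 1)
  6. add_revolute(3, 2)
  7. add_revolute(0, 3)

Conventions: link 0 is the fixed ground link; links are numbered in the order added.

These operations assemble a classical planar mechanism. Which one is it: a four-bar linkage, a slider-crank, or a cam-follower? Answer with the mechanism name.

links: 4 (incl. ground); joints: 4 revolute, 0 prismatic, 0 higher (cam) pair, forming one closed loop
4 links in a single 4R loop → four-bar linkage

four-bar linkage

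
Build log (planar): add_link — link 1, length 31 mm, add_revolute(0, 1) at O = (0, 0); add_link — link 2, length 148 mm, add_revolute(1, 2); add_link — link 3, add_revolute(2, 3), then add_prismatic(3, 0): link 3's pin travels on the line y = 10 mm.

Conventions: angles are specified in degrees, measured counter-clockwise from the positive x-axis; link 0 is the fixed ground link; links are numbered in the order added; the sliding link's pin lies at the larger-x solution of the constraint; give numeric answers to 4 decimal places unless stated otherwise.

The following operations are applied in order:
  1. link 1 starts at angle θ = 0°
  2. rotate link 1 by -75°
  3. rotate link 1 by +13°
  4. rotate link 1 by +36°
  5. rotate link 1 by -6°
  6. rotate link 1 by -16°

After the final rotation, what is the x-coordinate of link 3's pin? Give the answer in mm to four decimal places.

geometry: r = 31 mm, L = 148 mm, e = 10 mm; θ starts at 0°
rotate link 1 by -75°: θ ← 0° -75° = -75°
rotate link 1 by +13°: θ ← -75° +13° = -62°
rotate link 1 by +36°: θ ← -62° +36° = -26°
rotate link 1 by -6°: θ ← -26° -6° = -32°
rotate link 1 by -16°: θ ← -32° -16° = -48°
crank pin P = (r cos θ, r sin θ) = (20.743049, -23.037490)
h = r sin θ − e = -23.037490 − 10 = -33.037490
x = r cos θ + √(L² − h²) = 20.743049 + 144.265465 = 165.008513

165.0085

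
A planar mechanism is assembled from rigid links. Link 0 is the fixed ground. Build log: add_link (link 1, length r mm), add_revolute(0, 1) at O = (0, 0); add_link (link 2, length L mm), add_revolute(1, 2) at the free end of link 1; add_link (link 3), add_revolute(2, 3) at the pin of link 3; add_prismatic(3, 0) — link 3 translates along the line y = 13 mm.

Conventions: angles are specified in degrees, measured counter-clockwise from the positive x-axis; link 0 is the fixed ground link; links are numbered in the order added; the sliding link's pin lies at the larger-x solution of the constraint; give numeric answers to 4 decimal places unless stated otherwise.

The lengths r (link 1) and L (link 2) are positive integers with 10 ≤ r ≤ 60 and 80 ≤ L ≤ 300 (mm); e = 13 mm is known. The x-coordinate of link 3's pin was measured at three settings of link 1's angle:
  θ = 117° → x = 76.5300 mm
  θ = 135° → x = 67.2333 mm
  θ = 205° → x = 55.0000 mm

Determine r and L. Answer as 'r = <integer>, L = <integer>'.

constraint per measurement: (x − r cos θ)² + (r sin θ − e)² = L²
subtracting the θ₁ and θ₂ equations cancels the r² and L² terms:
r = (x₁² − x₂²) / (2[(x₁cos θ₁ + e sin θ₁) − (x₂cos θ₂ + e sin θ₂)]) = 43.9996 → r = 44
L² = (x₁ − r cos θ₁)² + (r sin θ₁ − e)² = 9999.9920 → L = 100.0000 → L = 100
check at θ₃=205°: x = 55.0000 (printed 55.0000) ✓

r = 44, L = 100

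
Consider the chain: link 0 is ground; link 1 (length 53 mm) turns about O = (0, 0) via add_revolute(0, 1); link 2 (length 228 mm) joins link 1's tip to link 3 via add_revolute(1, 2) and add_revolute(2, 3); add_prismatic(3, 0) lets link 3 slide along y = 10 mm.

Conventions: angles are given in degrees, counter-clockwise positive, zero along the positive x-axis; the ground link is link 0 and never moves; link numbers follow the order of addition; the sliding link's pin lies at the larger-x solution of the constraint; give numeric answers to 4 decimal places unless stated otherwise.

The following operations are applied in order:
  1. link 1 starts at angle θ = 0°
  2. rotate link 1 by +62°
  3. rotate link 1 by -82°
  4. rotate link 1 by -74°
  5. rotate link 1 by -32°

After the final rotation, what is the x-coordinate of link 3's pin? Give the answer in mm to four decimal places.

geometry: r = 53 mm, L = 228 mm, e = 10 mm; θ starts at 0°
rotate link 1 by +62°: θ ← 0° +62° = 62°
rotate link 1 by -82°: θ ← 62° -82° = -20°
rotate link 1 by -74°: θ ← -20° -74° = -94°
rotate link 1 by -32°: θ ← -94° -32° = -126°
crank pin P = (r cos θ, r sin θ) = (-31.152618, -42.877901)
h = r sin θ − e = -42.877901 − 10 = -52.877901
x = r cos θ + √(L² − h²) = -31.152618 + 221.783515 = 190.630897

190.6309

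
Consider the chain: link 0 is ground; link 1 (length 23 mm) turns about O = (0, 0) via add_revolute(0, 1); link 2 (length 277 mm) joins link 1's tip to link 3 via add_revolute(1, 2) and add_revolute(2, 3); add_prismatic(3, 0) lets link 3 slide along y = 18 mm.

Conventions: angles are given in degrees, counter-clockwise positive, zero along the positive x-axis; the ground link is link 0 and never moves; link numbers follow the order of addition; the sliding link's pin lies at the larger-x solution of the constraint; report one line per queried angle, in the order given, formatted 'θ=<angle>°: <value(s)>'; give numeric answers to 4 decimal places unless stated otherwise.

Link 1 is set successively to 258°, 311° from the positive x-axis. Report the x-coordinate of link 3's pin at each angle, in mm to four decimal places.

geometry: r = 23 mm, L = 277 mm, e = 18 mm
θ=258°: crank pin P = (r cos θ, r sin θ) = (-4.781969, -22.497395)
θ=258°: h = r sin θ − e = -22.497395 − 18 = -40.497395
θ=258°: x = r cos θ + √(L² − h²) = -4.781969 + 274.023650 = 269.241682
θ=311°: crank pin P = (r cos θ, r sin θ) = (15.089358, -17.358320)
θ=311°: h = r sin θ − e = -17.358320 − 18 = -35.358320
θ=311°: x = r cos θ + √(L² − h²) = 15.089358 + 274.734034 = 289.823391

θ=258°: 269.2417
θ=311°: 289.8234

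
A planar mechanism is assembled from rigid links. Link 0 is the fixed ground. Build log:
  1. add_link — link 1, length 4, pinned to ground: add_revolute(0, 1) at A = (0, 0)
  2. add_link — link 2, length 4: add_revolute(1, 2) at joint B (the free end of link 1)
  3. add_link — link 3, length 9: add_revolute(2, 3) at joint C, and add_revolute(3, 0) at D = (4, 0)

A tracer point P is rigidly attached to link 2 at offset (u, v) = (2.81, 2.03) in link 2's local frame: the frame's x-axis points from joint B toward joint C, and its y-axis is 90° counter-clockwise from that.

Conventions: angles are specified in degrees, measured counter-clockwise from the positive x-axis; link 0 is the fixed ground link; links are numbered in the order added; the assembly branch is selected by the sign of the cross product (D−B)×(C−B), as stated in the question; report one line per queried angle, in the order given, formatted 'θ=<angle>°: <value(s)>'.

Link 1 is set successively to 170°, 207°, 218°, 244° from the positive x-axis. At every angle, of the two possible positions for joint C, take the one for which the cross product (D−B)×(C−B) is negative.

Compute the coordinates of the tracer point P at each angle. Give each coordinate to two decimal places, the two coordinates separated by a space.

A=(0,0), D=(4.00,0)
θ=170°: B = A + 4.00·(cos170°, sin170°) = (-3.9392, 0.6946)
θ=170°: |BD| = 7.9696
θ=170°: circle(B,4.00) ∩ circle(D,9.00): a=-0.0932, h=3.9989
θ=170°:   candidates: C₊=(-3.6836,4.6864) cross=31.870; C₋=(-4.3806,-3.2810) cross=-31.870
θ=170°:   branch - wants cross < 0 → take C=(-4.3806,-3.2810) (cross=-31.870)
θ=170°: ex = (C−B)/|BC| = (-0.1104,-0.9939); ey = (0.9939,-0.1104)
θ=170°: P = B + 2.81·ex + 2.03·ey = (-2.2317,-2.3223)
θ=207°: B = A + 4.00·(cos207°, sin207°) = (-3.5640, -1.8160)
θ=207°: |BD| = 7.7790
θ=207°: circle(B,4.00) ∩ circle(D,9.00): a=-0.2885, h=3.9896
θ=207°:   candidates: C₊=(-4.7759,1.9961) cross=31.035; C₋=(-2.9132,-5.7627) cross=-31.035
θ=207°:   branch - wants cross < 0 → take C=(-2.9132,-5.7627) (cross=-31.035)
θ=207°: ex = (C−B)/|BC| = (0.1627,-0.9867); ey = (0.9867,0.1627)
θ=207°: P = B + 2.81·ex + 2.03·ey = (-1.1038,-4.2582)
θ=218°: B = A + 4.00·(cos218°, sin218°) = (-3.1520, -2.4626)
θ=218°: |BD| = 7.5641
θ=218°: circle(B,4.00) ∩ circle(D,9.00): a=-0.5145, h=3.9668
θ=218°:   candidates: C₊=(-4.9300,1.1205) cross=30.005; C₋=(-2.3471,-6.3808) cross=-30.005
θ=218°:   branch - wants cross < 0 → take C=(-2.3471,-6.3808) (cross=-30.005)
θ=218°: ex = (C−B)/|BC| = (0.2012,-0.9795); ey = (0.9795,0.2012)
θ=218°: P = B + 2.81·ex + 2.03·ey = (-0.5981,-4.8066)
θ=244°: B = A + 4.00·(cos244°, sin244°) = (-1.7535, -3.5952)
θ=244°: |BD| = 6.7844
θ=244°: circle(B,4.00) ∩ circle(D,9.00): a=-1.3982, h=3.7477
θ=244°:   candidates: C₊=(-4.9252,-1.1579) cross=25.426; C₋=(-0.9533,-7.5143) cross=-25.426
θ=244°:   branch - wants cross < 0 → take C=(-0.9533,-7.5143) (cross=-25.426)
θ=244°: ex = (C−B)/|BC| = (0.2001,-0.9798); ey = (0.9798,0.2001)
θ=244°: P = B + 2.81·ex + 2.03·ey = (0.7976,-5.9423)

θ=170°: -2.23 -2.32
θ=207°: -1.10 -4.26
θ=218°: -0.60 -4.81
θ=244°: 0.80 -5.94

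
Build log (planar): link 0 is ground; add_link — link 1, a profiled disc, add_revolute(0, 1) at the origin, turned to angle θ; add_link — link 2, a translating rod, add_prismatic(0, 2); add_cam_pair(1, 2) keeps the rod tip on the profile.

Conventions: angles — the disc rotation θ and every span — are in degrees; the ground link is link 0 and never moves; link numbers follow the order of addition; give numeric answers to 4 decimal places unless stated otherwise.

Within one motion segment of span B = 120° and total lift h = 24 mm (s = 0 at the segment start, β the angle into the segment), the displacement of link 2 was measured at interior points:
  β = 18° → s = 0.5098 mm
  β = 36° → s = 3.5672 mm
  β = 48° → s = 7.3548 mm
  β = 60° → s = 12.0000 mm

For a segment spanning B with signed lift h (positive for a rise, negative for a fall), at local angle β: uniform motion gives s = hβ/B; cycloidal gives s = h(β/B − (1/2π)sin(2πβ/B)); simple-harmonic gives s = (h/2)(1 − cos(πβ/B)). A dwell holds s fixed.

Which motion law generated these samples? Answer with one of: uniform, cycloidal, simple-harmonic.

candidates at β/B = r: uniform s = h·r (linear in β); cycloidal s = h·(r − sin(2πr)/(2π)); simple-harmonic s = (h/2)(1 − cos(πr))
β=18°: printed 0.5098 | uniform 3.6000, cycloidal 0.5098, simple-harmonic 1.3079
β=36°: printed 3.5672 | uniform 7.2000, cycloidal 3.5672, simple-harmonic 4.9466
β=48°: printed 7.3548 | uniform 9.6000, cycloidal 7.3548, simple-harmonic 8.2918
β=60°: printed 12.0000 | uniform 12.0000, cycloidal 12.0000, simple-harmonic 12.0000
only one law matches every sample → cycloidal

cycloidal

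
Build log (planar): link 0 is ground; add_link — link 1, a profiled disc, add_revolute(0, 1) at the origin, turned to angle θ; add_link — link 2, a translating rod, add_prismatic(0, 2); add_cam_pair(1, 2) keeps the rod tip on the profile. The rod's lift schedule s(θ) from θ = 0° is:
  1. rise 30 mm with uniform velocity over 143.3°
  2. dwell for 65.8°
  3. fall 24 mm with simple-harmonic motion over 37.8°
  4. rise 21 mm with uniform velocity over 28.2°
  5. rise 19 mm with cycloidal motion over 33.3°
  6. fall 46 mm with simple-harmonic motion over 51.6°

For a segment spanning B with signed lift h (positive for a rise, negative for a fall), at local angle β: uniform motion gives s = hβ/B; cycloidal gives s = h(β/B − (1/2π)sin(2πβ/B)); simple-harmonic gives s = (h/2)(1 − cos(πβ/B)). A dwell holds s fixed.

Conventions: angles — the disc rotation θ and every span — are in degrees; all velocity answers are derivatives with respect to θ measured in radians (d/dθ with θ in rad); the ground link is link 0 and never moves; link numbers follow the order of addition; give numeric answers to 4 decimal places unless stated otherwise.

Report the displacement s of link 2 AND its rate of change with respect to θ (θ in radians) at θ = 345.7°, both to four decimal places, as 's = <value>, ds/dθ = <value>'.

seg 1 [0°–143.3°] uniform, h=30: full span → s += 30 → s = 30.0000
seg 2 [143.3°–209.1°] dwell: s stays 30.0000
seg 3 [209.1°–246.9°] simple-harmonic, h=-24: full span → s += -24 → s = 6.0000
seg 4 [246.9°–275.1°] uniform, h=21: full span → s += 21 → s = 27.0000
seg 5 [275.1°–308.4°] cycloidal, h=19: full span → s += 19 → s = 46.0000
seg 6 [308.4°–360°] simple-harmonic, h=-46: θ=345.7° here. β=37.3, B=51.6. -46/2·(1 − cos(π·0.7229)) = -37.8198 → s = 8.1802
velocity in seg [308.4°–360°] (simple-harmonic), θ in radians: β = 37.3° = 0.6510 rad, B = 51.6° = 0.9006 rad; ds/dθ = (πh/(2B)) sin(πβ/B) = (π·(-46)/(2·0.9006)) sin(π·0.7229) = -61.356915 mm/rad

s = 8.1802, ds/dθ = -61.3569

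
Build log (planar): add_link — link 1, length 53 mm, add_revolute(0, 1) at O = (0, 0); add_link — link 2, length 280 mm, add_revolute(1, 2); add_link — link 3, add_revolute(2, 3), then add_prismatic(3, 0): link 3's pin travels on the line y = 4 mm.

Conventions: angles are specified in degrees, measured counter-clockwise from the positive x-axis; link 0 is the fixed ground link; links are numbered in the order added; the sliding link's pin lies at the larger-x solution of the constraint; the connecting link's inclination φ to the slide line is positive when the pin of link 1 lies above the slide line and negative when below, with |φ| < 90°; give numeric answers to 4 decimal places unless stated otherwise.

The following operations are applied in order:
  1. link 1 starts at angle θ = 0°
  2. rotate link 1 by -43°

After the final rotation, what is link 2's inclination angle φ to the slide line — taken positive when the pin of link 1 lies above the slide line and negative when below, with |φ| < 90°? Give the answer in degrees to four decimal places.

geometry: r = 53 mm, L = 280 mm, e = 4 mm; θ starts at 0°
rotate link 1 by -43°: θ ← 0° -43° = -43°
h = r sin θ − e = -36.145913 − 4 = -40.145913
sin φ = h / L = -40.145913 / 280 = -0.14337826
φ = arcsin(-0.14337826) = -8.243379°

-8.2434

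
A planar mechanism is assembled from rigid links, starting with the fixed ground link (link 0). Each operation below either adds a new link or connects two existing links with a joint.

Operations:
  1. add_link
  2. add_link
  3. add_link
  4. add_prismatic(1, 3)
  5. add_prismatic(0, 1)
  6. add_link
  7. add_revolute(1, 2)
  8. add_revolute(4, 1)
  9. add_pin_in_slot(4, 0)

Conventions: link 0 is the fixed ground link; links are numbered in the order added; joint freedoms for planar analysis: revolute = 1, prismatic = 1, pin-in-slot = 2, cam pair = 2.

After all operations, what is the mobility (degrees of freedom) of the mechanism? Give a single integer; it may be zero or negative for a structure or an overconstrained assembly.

link 0 = ground. State L|J1|J2 = 1|0|0
+link1  2|0|0
+link2  3|0|0
+link3  4|0|0
P(1,3) f=1→J1  4|1|0
P(0,1) f=1→J1  4|2|0
+link4  5|2|0
R(1,2) f=1→J1  5|3|0
R(4,1) f=1→J1  5|4|0
PS(4,0) f=2→J2  5|4|1
M = 3(5−1)−2·4−1 = 12−8−1 = 3

M = 3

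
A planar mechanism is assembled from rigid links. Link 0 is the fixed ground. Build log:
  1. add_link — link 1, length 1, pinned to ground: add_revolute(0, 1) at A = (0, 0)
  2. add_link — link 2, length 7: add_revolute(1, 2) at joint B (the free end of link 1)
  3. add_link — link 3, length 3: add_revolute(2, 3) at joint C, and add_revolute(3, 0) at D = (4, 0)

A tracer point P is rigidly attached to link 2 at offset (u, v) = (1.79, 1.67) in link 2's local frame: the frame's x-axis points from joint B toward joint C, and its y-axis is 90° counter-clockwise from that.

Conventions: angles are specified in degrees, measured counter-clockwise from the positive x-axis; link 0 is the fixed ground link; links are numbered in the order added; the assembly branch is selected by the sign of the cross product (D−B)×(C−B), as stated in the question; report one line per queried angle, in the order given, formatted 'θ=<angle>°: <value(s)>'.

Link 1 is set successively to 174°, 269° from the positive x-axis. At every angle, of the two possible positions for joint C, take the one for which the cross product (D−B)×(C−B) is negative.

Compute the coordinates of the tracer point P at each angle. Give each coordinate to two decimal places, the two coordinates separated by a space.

A=(0,0), D=(4.00,0)
θ=174°: B = A + 1.00·(cos174°, sin174°) = (-0.9945, 0.1045)
θ=174°: |BD| = 4.9956
θ=174°: circle(B,7.00) ∩ circle(D,3.00): a=6.5013, h=2.5948
θ=174°:   candidates: C₊=(5.5597,2.5627) cross=12.963; C₋=(5.4511,-2.6257) cross=-12.963
θ=174°:   branch - wants cross < 0 → take C=(5.4511,-2.6257) (cross=-12.963)
θ=174°: ex = (C−B)/|BC| = (0.9208,-0.3900); ey = (0.3900,0.9208)
θ=174°: P = B + 1.79·ex + 1.67·ey = (1.3051,0.9441)
θ=269°: B = A + 1.00·(cos269°, sin269°) = (-0.0175, -0.9998)
θ=269°: |BD| = 4.1400
θ=269°: circle(B,7.00) ∩ circle(D,3.00): a=6.9009, h=1.1736
θ=269°:   candidates: C₊=(6.3958,1.8057) cross=4.859; C₋=(6.9626,-0.4721) cross=-4.859
θ=269°:   branch - wants cross < 0 → take C=(6.9626,-0.4721) (cross=-4.859)
θ=269°: ex = (C−B)/|BC| = (0.9972,0.0754); ey = (-0.0754,0.9972)
θ=269°: P = B + 1.79·ex + 1.67·ey = (1.6415,0.8004)

θ=174°: 1.31 0.94
θ=269°: 1.64 0.80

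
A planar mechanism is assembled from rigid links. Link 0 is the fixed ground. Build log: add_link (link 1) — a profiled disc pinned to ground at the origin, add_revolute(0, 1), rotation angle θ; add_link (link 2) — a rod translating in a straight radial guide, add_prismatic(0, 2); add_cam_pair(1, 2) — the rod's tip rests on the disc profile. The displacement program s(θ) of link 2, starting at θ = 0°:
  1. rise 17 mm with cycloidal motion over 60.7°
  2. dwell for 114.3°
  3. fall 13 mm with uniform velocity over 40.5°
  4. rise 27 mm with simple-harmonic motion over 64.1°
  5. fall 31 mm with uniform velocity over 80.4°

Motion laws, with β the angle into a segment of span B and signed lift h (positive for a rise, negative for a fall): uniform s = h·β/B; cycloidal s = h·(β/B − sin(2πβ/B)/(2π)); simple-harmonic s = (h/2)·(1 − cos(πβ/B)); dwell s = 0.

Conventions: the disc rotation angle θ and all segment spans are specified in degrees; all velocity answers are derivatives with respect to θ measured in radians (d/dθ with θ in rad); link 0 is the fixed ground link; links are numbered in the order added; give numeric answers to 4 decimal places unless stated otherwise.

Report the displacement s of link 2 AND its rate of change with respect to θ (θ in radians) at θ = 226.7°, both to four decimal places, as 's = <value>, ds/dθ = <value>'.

seg 1 [0°–60.7°] cycloidal, h=17: full span → s += 17 → s = 17.0000
seg 2 [60.7°–175°] dwell: s stays 17.0000
seg 3 [175°–215.5°] uniform, h=-13: full span → s += -13 → s = 4.0000
seg 4 [215.5°–279.6°] simple-harmonic, h=27: θ=226.7° here. β=11.2, B=64.1. 27/2·(1 − cos(π·0.1747)) = 1.9833 → s = 5.9833
velocity in seg [215.5°–279.6°] (simple-harmonic), θ in radians: β = 11.2° = 0.1955 rad, B = 64.1° = 1.1188 rad; ds/dθ = (πh/(2B)) sin(πβ/B) = (π·27/(2·1.1188)) sin(π·0.1747) = 19.779937 mm/rad

s = 5.9833, ds/dθ = 19.7799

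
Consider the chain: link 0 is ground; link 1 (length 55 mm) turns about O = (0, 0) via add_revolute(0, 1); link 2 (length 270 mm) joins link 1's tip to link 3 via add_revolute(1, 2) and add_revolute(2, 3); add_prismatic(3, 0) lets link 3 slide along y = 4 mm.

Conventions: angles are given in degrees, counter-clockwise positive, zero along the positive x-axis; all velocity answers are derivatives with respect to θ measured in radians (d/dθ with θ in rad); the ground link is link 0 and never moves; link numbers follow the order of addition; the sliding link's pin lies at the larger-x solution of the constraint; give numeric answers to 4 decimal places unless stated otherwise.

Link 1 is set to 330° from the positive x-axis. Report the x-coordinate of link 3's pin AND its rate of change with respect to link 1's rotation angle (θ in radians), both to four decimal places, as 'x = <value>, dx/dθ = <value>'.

geometry: r = 55 mm, L = 270 mm, e = 4 mm
crank pin P = (r cos θ, r sin θ) = (47.631397, -27.500000)
h = r sin θ − e = -27.500000 − 4 = -31.500000
x = r cos θ + √(L² − h²) = 47.631397 + 268.156204 = 315.787602
dx/dθ = −r sin θ − h·r cos θ/√(L² − h²) (θ in radians; h = -31.500000) = 33.095205

x = 315.7876, dx/dθ = 33.0952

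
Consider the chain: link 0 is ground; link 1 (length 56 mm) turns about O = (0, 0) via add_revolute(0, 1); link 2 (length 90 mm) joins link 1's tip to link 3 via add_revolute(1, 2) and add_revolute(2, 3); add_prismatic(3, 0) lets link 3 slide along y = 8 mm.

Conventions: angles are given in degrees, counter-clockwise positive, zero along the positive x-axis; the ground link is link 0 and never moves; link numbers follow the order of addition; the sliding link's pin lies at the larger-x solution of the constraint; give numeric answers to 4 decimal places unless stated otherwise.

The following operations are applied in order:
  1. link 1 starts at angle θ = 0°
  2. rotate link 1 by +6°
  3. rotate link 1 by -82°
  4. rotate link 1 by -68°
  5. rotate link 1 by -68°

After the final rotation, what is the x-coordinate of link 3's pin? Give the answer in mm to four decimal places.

geometry: r = 56 mm, L = 90 mm, e = 8 mm; θ starts at 0°
rotate link 1 by +6°: θ ← 0° +6° = 6°
rotate link 1 by -82°: θ ← 6° -82° = -76°
rotate link 1 by -68°: θ ← -76° -68° = -144°
rotate link 1 by -68°: θ ← -144° -68° = -212°
crank pin P = (r cos θ, r sin θ) = (-47.490693, 29.675479)
h = r sin θ − e = 29.675479 − 8 = 21.675479
x = r cos θ + √(L² − h²) = -47.490693 + 87.350865 = 39.860172

39.8602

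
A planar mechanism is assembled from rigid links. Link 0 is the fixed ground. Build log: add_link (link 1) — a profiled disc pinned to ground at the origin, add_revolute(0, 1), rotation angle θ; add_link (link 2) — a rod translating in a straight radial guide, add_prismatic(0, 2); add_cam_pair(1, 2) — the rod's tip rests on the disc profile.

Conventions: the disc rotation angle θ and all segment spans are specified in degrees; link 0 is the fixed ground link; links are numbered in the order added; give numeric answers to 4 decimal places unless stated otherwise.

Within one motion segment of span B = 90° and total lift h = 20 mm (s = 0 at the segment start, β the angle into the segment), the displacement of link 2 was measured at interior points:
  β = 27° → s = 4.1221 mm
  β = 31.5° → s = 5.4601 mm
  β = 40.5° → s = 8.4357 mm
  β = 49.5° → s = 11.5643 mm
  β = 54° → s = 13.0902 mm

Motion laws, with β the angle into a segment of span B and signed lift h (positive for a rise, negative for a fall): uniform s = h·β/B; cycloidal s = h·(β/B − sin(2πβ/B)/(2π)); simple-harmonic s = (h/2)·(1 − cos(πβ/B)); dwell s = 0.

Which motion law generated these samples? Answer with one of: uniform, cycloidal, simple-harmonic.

candidates at β/B = r: uniform s = h·r (linear in β); cycloidal s = h·(r − sin(2πr)/(2π)); simple-harmonic s = (h/2)(1 − cos(πr))
β=27°: printed 4.1221 | uniform 6.0000, cycloidal 2.9727, simple-harmonic 4.1221
β=31.5°: printed 5.4601 | uniform 7.0000, cycloidal 4.4248, simple-harmonic 5.4601
β=40.5°: printed 8.4357 | uniform 9.0000, cycloidal 8.0164, simple-harmonic 8.4357
β=49.5°: printed 11.5643 | uniform 11.0000, cycloidal 11.9836, simple-harmonic 11.5643
β=54°: printed 13.0902 | uniform 12.0000, cycloidal 13.8710, simple-harmonic 13.0902
only one law matches every sample → simple-harmonic

simple-harmonic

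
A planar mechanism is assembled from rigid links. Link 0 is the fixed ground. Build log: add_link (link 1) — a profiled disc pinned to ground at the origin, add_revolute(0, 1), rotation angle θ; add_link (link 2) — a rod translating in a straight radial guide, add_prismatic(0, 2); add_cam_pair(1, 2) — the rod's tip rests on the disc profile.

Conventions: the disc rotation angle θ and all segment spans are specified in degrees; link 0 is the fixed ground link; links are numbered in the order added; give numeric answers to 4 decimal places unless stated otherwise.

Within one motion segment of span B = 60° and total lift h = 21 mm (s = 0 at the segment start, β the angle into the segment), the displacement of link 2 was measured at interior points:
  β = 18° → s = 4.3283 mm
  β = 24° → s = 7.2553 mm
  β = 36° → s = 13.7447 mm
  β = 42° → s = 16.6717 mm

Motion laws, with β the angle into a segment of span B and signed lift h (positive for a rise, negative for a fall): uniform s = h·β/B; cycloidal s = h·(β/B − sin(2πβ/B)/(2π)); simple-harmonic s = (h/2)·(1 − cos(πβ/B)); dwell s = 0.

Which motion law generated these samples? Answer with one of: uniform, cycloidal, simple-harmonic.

candidates at β/B = r: uniform s = h·r (linear in β); cycloidal s = h·(r − sin(2πr)/(2π)); simple-harmonic s = (h/2)(1 − cos(πr))
β=18°: printed 4.3283 | uniform 6.3000, cycloidal 3.1213, simple-harmonic 4.3283
β=24°: printed 7.2553 | uniform 8.4000, cycloidal 6.4355, simple-harmonic 7.2553
β=36°: printed 13.7447 | uniform 12.6000, cycloidal 14.5645, simple-harmonic 13.7447
β=42°: printed 16.6717 | uniform 14.7000, cycloidal 17.8787, simple-harmonic 16.6717
only one law matches every sample → simple-harmonic

simple-harmonic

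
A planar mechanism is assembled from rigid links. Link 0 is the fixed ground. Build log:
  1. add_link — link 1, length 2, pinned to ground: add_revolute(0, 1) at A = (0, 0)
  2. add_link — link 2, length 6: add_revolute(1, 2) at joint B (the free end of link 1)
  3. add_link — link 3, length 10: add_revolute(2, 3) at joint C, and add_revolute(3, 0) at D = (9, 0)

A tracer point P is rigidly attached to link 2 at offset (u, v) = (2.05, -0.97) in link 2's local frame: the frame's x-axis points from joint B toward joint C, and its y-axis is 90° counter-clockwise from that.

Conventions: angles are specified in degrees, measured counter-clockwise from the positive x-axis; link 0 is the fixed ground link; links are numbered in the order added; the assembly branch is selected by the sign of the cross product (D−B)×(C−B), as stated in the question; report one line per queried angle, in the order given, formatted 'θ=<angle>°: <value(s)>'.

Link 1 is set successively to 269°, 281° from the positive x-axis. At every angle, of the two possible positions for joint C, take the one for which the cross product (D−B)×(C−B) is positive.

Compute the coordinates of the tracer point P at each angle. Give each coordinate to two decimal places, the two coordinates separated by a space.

A=(0,0), D=(9.00,0)
θ=269°: B = A + 2.00·(cos269°, sin269°) = (-0.0349, -1.9997)
θ=269°: |BD| = 9.2536
θ=269°: circle(B,6.00) ∩ circle(D,10.00): a=1.1686, h=5.8851
θ=269°:   candidates: C₊=(-0.1656,3.9989) cross=54.458; C₋=(2.3779,-7.4932) cross=-54.458
θ=269°:   branch + wants cross > 0 → take C=(-0.1656,3.9989) (cross=54.458)
θ=269°: ex = (C−B)/|BC| = (-0.0218,0.9998); ey = (-0.9998,-0.0218)
θ=269°: P = B + 2.05·ex + -0.97·ey = (0.8902,0.0710)
θ=281°: B = A + 2.00·(cos281°, sin281°) = (0.3816, -1.9633)
θ=281°: |BD| = 8.8392
θ=281°: circle(B,6.00) ∩ circle(D,10.00): a=0.7993, h=5.9465
θ=281°:   candidates: C₊=(-0.1598,4.0123) cross=52.562; C₋=(2.4818,-7.5837) cross=-52.562
θ=281°:   branch + wants cross > 0 → take C=(-0.1598,4.0123) (cross=52.562)
θ=281°: ex = (C−B)/|BC| = (-0.0902,0.9959); ey = (-0.9959,-0.0902)
θ=281°: P = B + 2.05·ex + -0.97·ey = (1.1627,0.1659)

θ=269°: 0.89 0.07
θ=281°: 1.16 0.17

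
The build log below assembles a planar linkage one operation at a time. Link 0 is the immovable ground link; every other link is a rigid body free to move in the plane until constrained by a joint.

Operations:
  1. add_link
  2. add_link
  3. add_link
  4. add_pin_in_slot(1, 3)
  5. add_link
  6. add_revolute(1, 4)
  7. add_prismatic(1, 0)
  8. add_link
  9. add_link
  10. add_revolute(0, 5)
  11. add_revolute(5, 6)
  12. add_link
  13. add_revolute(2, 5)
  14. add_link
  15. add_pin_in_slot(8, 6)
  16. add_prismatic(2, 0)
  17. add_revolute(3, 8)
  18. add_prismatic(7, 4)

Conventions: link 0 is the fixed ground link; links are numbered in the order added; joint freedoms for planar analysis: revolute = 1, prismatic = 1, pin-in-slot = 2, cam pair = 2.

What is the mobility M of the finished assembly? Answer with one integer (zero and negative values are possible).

ground; <1,0,0>
#1 <2,0,0>
#2 <3,0,0>
#3 <4,0,0>
PS:1↔3 J2 <4,0,1>
#4 <5,0,1>
R:1↔4 J1 <5,1,1>
P:1↔0 J1 <5,2,1>
#5 <6,2,1>
#6 <7,2,1>
R:0↔5 J1 <7,3,1>
R:5↔6 J1 <7,4,1>
#7 <8,4,1>
R:2↔5 J1 <8,5,1>
#8 <9,5,1>
PS:8↔6 J2 <9,5,2>
P:2↔0 J1 <9,6,2>
R:3↔8 J1 <9,7,2>
P:7↔4 J1 <9,8,2>
3×8 − 2×8 − 1×2 = 6

M = 6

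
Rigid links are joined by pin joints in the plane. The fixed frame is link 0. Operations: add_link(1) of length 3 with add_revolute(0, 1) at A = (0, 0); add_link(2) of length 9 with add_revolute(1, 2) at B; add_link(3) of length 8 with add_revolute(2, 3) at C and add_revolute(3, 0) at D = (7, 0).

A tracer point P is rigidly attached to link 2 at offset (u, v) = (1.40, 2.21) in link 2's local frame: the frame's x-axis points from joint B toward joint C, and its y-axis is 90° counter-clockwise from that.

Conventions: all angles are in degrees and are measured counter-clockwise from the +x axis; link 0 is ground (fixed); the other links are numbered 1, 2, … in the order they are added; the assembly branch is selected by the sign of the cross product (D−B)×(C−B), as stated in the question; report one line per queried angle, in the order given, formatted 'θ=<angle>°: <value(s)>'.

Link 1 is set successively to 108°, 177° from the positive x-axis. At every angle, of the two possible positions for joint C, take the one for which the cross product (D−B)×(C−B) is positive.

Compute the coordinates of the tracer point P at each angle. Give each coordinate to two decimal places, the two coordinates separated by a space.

A=(0,0), D=(7.00,0)
θ=108°: B = A + 3.00·(cos108°, sin108°) = (-0.9271, 2.8532)
θ=108°: |BD| = 8.4249
θ=108°: circle(B,9.00) ∩ circle(D,8.00): a=5.2214, h=7.3306
θ=108°:   candidates: C₊=(6.4683,7.9823) cross=61.759; C₋=(1.5032,-5.8125) cross=-61.759
θ=108°:   branch + wants cross > 0 → take C=(6.4683,7.9823) (cross=61.759)
θ=108°: ex = (C−B)/|BC| = (0.8217,0.5699); ey = (-0.5699,0.8217)
θ=108°: P = B + 1.40·ex + 2.21·ey = (-1.0361,5.4670)
θ=177°: B = A + 3.00·(cos177°, sin177°) = (-2.9959, 0.1570)
θ=177°: |BD| = 9.9971
θ=177°: circle(B,9.00) ∩ circle(D,8.00): a=5.8488, h=6.8404
θ=177°:   candidates: C₊=(2.9596,6.9047) cross=68.385; C₋=(2.7448,-6.7744) cross=-68.385
θ=177°:   branch + wants cross > 0 → take C=(2.9596,6.9047) (cross=68.385)
θ=177°: ex = (C−B)/|BC| = (0.6617,0.7497); ey = (-0.7497,0.6617)
θ=177°: P = B + 1.40·ex + 2.21·ey = (-3.7264,2.6691)

θ=108°: -1.04 5.47
θ=177°: -3.73 2.67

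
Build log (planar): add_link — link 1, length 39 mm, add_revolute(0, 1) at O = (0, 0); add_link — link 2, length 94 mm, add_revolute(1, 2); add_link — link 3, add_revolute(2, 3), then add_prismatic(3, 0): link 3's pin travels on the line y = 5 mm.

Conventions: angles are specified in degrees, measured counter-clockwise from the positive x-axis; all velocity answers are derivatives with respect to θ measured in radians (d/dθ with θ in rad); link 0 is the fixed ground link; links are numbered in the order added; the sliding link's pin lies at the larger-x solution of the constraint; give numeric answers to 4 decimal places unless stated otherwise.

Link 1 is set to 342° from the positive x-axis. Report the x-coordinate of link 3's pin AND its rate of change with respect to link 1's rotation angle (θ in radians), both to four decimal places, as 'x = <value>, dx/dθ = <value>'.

geometry: r = 39 mm, L = 94 mm, e = 5 mm
crank pin P = (r cos θ, r sin θ) = (37.091204, -12.051663)
h = r sin θ − e = -12.051663 − 5 = -17.051663
x = r cos θ + √(L² − h²) = 37.091204 + 92.440472 = 129.531676
dx/dθ = −r sin θ − h·r cos θ/√(L² − h²) (θ in radians; h = -17.051663) = 18.893544

x = 129.5317, dx/dθ = 18.8935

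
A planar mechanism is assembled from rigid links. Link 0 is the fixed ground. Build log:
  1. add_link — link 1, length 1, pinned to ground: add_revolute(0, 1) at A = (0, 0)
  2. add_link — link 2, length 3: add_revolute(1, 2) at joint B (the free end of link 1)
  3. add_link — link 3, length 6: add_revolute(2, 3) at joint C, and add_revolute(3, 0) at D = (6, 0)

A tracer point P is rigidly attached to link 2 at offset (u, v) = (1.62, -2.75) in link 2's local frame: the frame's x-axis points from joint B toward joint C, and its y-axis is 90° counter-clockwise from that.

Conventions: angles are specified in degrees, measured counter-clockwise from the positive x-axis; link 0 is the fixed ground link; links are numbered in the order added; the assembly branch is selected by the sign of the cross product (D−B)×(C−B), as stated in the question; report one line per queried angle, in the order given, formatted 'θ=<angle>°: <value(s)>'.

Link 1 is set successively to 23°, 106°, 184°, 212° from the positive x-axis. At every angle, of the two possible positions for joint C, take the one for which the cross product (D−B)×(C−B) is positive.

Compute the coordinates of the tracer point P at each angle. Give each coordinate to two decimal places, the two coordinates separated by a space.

A=(0,0), D=(6.00,0)
θ=23°: B = A + 1.00·(cos23°, sin23°) = (0.9205, 0.3907)
θ=23°: |BD| = 5.0945
θ=23°: circle(B,3.00) ∩ circle(D,6.00): a=-0.1027, h=2.9982
θ=23°:   candidates: C₊=(1.0481,3.3880) cross=15.275; C₋=(0.5882,-2.5908) cross=-15.275
θ=23°:   branch + wants cross > 0 → take C=(1.0481,3.3880) (cross=15.275)
θ=23°: ex = (C−B)/|BC| = (0.0425,0.9991); ey = (-0.9991,0.0425)
θ=23°: P = B + 1.62·ex + -2.75·ey = (3.7369,1.8923)
θ=106°: B = A + 1.00·(cos106°, sin106°) = (-0.2756, 0.9613)
θ=106°: |BD| = 6.3488
θ=106°: circle(B,3.00) ∩ circle(D,6.00): a=1.0480, h=2.8110
θ=106°:   candidates: C₊=(1.1859,3.5812) cross=17.846; C₋=(0.3347,-1.9760) cross=-17.846
θ=106°:   branch + wants cross > 0 → take C=(1.1859,3.5812) (cross=17.846)
θ=106°: ex = (C−B)/|BC| = (0.4872,0.8733); ey = (-0.8733,0.4872)
θ=106°: P = B + 1.62·ex + -2.75·ey = (2.9152,1.0362)
θ=184°: B = A + 1.00·(cos184°, sin184°) = (-0.9976, -0.0698)
θ=184°: |BD| = 6.9979
θ=184°: circle(B,3.00) ∩ circle(D,6.00): a=1.5698, h=2.5565
θ=184°:   candidates: C₊=(0.5467,2.5023) cross=17.890; C₋=(0.5977,-2.6105) cross=-17.890
θ=184°:   branch + wants cross > 0 → take C=(0.5467,2.5023) (cross=17.890)
θ=184°: ex = (C−B)/|BC| = (0.5147,0.8573); ey = (-0.8573,0.5147)
θ=184°: P = B + 1.62·ex + -2.75·ey = (2.1940,-0.0964)
θ=212°: B = A + 1.00·(cos212°, sin212°) = (-0.8480, -0.5299)
θ=212°: |BD| = 6.8685
θ=212°: circle(B,3.00) ∩ circle(D,6.00): a=1.4688, h=2.6159
θ=212°:   candidates: C₊=(0.4145,2.1915) cross=17.967; C₋=(0.8182,-3.0247) cross=-17.967
θ=212°:   branch + wants cross > 0 → take C=(0.4145,2.1915) (cross=17.967)
θ=212°: ex = (C−B)/|BC| = (0.4209,0.9071); ey = (-0.9071,0.4209)
θ=212°: P = B + 1.62·ex + -2.75·ey = (2.3283,-0.2177)

θ=23°: 3.74 1.89
θ=106°: 2.92 1.04
θ=184°: 2.19 -0.10
θ=212°: 2.33 -0.22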